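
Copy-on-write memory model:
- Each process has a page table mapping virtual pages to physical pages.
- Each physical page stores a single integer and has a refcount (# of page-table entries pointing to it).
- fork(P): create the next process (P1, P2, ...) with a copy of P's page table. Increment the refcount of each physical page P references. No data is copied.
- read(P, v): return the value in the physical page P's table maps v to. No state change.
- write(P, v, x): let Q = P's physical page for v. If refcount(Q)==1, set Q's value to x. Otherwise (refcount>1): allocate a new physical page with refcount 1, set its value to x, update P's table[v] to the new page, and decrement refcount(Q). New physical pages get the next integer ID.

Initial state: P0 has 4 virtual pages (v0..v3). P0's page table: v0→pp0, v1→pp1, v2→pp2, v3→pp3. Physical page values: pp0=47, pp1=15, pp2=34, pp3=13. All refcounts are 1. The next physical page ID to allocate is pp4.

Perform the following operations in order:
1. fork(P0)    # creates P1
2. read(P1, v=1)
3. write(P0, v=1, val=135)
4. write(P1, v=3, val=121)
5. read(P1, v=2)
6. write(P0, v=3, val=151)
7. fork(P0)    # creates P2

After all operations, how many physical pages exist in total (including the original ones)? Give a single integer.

Answer: 6

Derivation:
Op 1: fork(P0) -> P1. 4 ppages; refcounts: pp0:2 pp1:2 pp2:2 pp3:2
Op 2: read(P1, v1) -> 15. No state change.
Op 3: write(P0, v1, 135). refcount(pp1)=2>1 -> COPY to pp4. 5 ppages; refcounts: pp0:2 pp1:1 pp2:2 pp3:2 pp4:1
Op 4: write(P1, v3, 121). refcount(pp3)=2>1 -> COPY to pp5. 6 ppages; refcounts: pp0:2 pp1:1 pp2:2 pp3:1 pp4:1 pp5:1
Op 5: read(P1, v2) -> 34. No state change.
Op 6: write(P0, v3, 151). refcount(pp3)=1 -> write in place. 6 ppages; refcounts: pp0:2 pp1:1 pp2:2 pp3:1 pp4:1 pp5:1
Op 7: fork(P0) -> P2. 6 ppages; refcounts: pp0:3 pp1:1 pp2:3 pp3:2 pp4:2 pp5:1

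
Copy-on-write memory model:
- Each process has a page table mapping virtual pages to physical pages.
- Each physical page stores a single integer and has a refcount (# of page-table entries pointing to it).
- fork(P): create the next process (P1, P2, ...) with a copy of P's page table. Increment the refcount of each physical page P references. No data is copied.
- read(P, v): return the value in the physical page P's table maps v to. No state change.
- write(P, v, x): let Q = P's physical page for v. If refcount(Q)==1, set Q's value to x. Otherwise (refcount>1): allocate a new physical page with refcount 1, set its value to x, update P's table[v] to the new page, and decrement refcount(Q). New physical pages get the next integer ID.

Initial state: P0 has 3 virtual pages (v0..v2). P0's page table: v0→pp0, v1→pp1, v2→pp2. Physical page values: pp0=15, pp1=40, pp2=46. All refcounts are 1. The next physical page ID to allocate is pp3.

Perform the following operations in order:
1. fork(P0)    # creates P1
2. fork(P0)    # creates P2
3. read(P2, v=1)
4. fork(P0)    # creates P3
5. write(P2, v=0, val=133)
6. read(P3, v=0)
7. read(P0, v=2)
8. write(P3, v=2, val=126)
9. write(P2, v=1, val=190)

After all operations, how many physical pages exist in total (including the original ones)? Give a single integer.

Op 1: fork(P0) -> P1. 3 ppages; refcounts: pp0:2 pp1:2 pp2:2
Op 2: fork(P0) -> P2. 3 ppages; refcounts: pp0:3 pp1:3 pp2:3
Op 3: read(P2, v1) -> 40. No state change.
Op 4: fork(P0) -> P3. 3 ppages; refcounts: pp0:4 pp1:4 pp2:4
Op 5: write(P2, v0, 133). refcount(pp0)=4>1 -> COPY to pp3. 4 ppages; refcounts: pp0:3 pp1:4 pp2:4 pp3:1
Op 6: read(P3, v0) -> 15. No state change.
Op 7: read(P0, v2) -> 46. No state change.
Op 8: write(P3, v2, 126). refcount(pp2)=4>1 -> COPY to pp4. 5 ppages; refcounts: pp0:3 pp1:4 pp2:3 pp3:1 pp4:1
Op 9: write(P2, v1, 190). refcount(pp1)=4>1 -> COPY to pp5. 6 ppages; refcounts: pp0:3 pp1:3 pp2:3 pp3:1 pp4:1 pp5:1

Answer: 6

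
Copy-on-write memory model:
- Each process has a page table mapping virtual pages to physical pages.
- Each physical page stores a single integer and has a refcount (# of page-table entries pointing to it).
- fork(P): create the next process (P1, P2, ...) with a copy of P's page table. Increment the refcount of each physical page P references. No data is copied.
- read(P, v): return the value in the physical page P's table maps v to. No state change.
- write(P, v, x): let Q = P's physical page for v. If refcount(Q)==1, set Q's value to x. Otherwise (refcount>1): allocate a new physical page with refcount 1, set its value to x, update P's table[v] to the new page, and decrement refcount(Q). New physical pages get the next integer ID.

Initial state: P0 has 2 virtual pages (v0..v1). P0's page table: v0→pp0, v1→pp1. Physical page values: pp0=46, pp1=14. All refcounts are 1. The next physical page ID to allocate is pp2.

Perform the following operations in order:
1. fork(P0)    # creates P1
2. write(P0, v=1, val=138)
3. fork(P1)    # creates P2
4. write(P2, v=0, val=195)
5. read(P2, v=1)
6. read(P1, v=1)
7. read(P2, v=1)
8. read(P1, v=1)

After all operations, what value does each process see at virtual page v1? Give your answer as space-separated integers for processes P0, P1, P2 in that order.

Op 1: fork(P0) -> P1. 2 ppages; refcounts: pp0:2 pp1:2
Op 2: write(P0, v1, 138). refcount(pp1)=2>1 -> COPY to pp2. 3 ppages; refcounts: pp0:2 pp1:1 pp2:1
Op 3: fork(P1) -> P2. 3 ppages; refcounts: pp0:3 pp1:2 pp2:1
Op 4: write(P2, v0, 195). refcount(pp0)=3>1 -> COPY to pp3. 4 ppages; refcounts: pp0:2 pp1:2 pp2:1 pp3:1
Op 5: read(P2, v1) -> 14. No state change.
Op 6: read(P1, v1) -> 14. No state change.
Op 7: read(P2, v1) -> 14. No state change.
Op 8: read(P1, v1) -> 14. No state change.
P0: v1 -> pp2 = 138
P1: v1 -> pp1 = 14
P2: v1 -> pp1 = 14

Answer: 138 14 14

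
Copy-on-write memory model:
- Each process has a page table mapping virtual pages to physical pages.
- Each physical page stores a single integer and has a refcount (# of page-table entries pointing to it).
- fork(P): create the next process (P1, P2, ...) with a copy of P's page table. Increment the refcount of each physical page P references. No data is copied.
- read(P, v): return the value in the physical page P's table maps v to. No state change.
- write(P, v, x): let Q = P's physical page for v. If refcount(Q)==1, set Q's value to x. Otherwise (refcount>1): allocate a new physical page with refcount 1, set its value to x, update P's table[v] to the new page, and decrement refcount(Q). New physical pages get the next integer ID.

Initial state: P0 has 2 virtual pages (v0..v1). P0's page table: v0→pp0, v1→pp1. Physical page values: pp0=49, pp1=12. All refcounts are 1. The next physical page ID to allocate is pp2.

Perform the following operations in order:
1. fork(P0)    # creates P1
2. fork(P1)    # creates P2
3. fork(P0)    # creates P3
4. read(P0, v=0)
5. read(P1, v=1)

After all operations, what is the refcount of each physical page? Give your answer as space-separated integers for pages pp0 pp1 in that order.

Answer: 4 4

Derivation:
Op 1: fork(P0) -> P1. 2 ppages; refcounts: pp0:2 pp1:2
Op 2: fork(P1) -> P2. 2 ppages; refcounts: pp0:3 pp1:3
Op 3: fork(P0) -> P3. 2 ppages; refcounts: pp0:4 pp1:4
Op 4: read(P0, v0) -> 49. No state change.
Op 5: read(P1, v1) -> 12. No state change.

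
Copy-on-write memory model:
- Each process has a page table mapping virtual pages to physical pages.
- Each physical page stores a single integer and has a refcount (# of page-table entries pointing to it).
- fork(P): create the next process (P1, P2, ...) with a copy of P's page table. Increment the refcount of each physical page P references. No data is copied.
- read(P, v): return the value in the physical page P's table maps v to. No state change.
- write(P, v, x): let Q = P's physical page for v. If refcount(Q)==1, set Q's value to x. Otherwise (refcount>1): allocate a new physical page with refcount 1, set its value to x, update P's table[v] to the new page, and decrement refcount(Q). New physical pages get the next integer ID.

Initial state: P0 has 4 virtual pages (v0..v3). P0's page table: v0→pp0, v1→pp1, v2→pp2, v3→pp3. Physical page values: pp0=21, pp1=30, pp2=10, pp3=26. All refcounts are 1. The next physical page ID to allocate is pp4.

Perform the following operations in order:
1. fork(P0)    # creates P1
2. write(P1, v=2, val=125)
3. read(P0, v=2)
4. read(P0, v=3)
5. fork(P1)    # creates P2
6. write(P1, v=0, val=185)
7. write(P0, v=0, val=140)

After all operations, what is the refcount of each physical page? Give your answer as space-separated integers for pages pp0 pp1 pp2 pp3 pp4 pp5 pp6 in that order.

Answer: 1 3 1 3 2 1 1

Derivation:
Op 1: fork(P0) -> P1. 4 ppages; refcounts: pp0:2 pp1:2 pp2:2 pp3:2
Op 2: write(P1, v2, 125). refcount(pp2)=2>1 -> COPY to pp4. 5 ppages; refcounts: pp0:2 pp1:2 pp2:1 pp3:2 pp4:1
Op 3: read(P0, v2) -> 10. No state change.
Op 4: read(P0, v3) -> 26. No state change.
Op 5: fork(P1) -> P2. 5 ppages; refcounts: pp0:3 pp1:3 pp2:1 pp3:3 pp4:2
Op 6: write(P1, v0, 185). refcount(pp0)=3>1 -> COPY to pp5. 6 ppages; refcounts: pp0:2 pp1:3 pp2:1 pp3:3 pp4:2 pp5:1
Op 7: write(P0, v0, 140). refcount(pp0)=2>1 -> COPY to pp6. 7 ppages; refcounts: pp0:1 pp1:3 pp2:1 pp3:3 pp4:2 pp5:1 pp6:1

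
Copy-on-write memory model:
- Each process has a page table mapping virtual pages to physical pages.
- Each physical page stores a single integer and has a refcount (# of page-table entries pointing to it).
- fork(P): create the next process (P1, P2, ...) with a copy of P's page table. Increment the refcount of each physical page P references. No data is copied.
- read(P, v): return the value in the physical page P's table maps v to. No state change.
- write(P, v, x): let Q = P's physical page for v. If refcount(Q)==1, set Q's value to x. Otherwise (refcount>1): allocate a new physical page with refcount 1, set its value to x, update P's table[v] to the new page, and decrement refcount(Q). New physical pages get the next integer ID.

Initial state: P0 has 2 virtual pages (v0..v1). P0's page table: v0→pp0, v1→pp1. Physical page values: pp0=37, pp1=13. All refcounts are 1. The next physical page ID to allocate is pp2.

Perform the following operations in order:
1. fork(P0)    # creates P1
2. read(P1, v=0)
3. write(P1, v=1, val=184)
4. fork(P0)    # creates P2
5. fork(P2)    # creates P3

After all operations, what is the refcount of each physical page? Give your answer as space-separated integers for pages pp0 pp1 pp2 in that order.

Op 1: fork(P0) -> P1. 2 ppages; refcounts: pp0:2 pp1:2
Op 2: read(P1, v0) -> 37. No state change.
Op 3: write(P1, v1, 184). refcount(pp1)=2>1 -> COPY to pp2. 3 ppages; refcounts: pp0:2 pp1:1 pp2:1
Op 4: fork(P0) -> P2. 3 ppages; refcounts: pp0:3 pp1:2 pp2:1
Op 5: fork(P2) -> P3. 3 ppages; refcounts: pp0:4 pp1:3 pp2:1

Answer: 4 3 1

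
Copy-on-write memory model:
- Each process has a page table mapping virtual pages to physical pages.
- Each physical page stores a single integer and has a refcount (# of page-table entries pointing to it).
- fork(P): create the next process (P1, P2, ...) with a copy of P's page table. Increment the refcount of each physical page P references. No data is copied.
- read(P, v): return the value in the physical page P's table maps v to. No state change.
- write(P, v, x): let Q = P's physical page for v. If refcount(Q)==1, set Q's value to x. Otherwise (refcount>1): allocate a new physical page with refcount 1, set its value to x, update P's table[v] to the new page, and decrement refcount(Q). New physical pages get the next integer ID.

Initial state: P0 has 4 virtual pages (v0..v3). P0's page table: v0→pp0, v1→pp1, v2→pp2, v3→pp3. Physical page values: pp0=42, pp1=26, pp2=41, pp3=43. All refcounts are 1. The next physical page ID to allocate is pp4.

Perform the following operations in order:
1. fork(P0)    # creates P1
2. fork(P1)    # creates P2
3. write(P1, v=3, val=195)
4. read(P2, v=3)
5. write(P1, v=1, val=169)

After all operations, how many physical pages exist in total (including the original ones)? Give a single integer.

Op 1: fork(P0) -> P1. 4 ppages; refcounts: pp0:2 pp1:2 pp2:2 pp3:2
Op 2: fork(P1) -> P2. 4 ppages; refcounts: pp0:3 pp1:3 pp2:3 pp3:3
Op 3: write(P1, v3, 195). refcount(pp3)=3>1 -> COPY to pp4. 5 ppages; refcounts: pp0:3 pp1:3 pp2:3 pp3:2 pp4:1
Op 4: read(P2, v3) -> 43. No state change.
Op 5: write(P1, v1, 169). refcount(pp1)=3>1 -> COPY to pp5. 6 ppages; refcounts: pp0:3 pp1:2 pp2:3 pp3:2 pp4:1 pp5:1

Answer: 6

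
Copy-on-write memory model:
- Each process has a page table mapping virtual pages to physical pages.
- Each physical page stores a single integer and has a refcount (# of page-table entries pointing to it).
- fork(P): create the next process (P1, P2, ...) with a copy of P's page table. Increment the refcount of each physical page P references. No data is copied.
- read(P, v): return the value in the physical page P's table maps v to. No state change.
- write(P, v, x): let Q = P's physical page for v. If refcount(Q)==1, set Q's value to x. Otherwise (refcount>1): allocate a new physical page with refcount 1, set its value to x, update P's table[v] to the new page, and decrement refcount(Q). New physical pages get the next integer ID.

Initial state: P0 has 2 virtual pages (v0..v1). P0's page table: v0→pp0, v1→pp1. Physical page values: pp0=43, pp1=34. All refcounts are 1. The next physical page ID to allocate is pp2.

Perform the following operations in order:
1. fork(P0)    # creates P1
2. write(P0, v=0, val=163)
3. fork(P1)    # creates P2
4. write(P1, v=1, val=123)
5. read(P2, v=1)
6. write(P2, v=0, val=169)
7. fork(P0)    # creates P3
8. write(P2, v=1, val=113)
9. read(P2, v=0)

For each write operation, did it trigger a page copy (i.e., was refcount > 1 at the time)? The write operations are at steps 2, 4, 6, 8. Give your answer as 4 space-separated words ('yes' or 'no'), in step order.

Op 1: fork(P0) -> P1. 2 ppages; refcounts: pp0:2 pp1:2
Op 2: write(P0, v0, 163). refcount(pp0)=2>1 -> COPY to pp2. 3 ppages; refcounts: pp0:1 pp1:2 pp2:1
Op 3: fork(P1) -> P2. 3 ppages; refcounts: pp0:2 pp1:3 pp2:1
Op 4: write(P1, v1, 123). refcount(pp1)=3>1 -> COPY to pp3. 4 ppages; refcounts: pp0:2 pp1:2 pp2:1 pp3:1
Op 5: read(P2, v1) -> 34. No state change.
Op 6: write(P2, v0, 169). refcount(pp0)=2>1 -> COPY to pp4. 5 ppages; refcounts: pp0:1 pp1:2 pp2:1 pp3:1 pp4:1
Op 7: fork(P0) -> P3. 5 ppages; refcounts: pp0:1 pp1:3 pp2:2 pp3:1 pp4:1
Op 8: write(P2, v1, 113). refcount(pp1)=3>1 -> COPY to pp5. 6 ppages; refcounts: pp0:1 pp1:2 pp2:2 pp3:1 pp4:1 pp5:1
Op 9: read(P2, v0) -> 169. No state change.

yes yes yes yes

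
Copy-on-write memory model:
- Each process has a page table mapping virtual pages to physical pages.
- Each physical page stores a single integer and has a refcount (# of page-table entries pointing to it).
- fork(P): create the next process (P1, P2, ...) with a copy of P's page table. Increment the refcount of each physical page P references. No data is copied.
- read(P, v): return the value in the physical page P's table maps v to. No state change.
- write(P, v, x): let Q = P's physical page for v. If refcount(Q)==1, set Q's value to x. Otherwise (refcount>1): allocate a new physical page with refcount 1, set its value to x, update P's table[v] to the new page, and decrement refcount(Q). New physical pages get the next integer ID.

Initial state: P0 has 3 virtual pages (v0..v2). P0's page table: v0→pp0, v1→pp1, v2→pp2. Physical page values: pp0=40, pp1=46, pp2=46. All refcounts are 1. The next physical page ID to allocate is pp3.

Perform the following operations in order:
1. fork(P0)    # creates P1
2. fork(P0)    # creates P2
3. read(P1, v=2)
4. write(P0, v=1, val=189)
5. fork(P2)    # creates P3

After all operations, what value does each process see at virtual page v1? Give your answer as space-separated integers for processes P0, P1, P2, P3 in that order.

Answer: 189 46 46 46

Derivation:
Op 1: fork(P0) -> P1. 3 ppages; refcounts: pp0:2 pp1:2 pp2:2
Op 2: fork(P0) -> P2. 3 ppages; refcounts: pp0:3 pp1:3 pp2:3
Op 3: read(P1, v2) -> 46. No state change.
Op 4: write(P0, v1, 189). refcount(pp1)=3>1 -> COPY to pp3. 4 ppages; refcounts: pp0:3 pp1:2 pp2:3 pp3:1
Op 5: fork(P2) -> P3. 4 ppages; refcounts: pp0:4 pp1:3 pp2:4 pp3:1
P0: v1 -> pp3 = 189
P1: v1 -> pp1 = 46
P2: v1 -> pp1 = 46
P3: v1 -> pp1 = 46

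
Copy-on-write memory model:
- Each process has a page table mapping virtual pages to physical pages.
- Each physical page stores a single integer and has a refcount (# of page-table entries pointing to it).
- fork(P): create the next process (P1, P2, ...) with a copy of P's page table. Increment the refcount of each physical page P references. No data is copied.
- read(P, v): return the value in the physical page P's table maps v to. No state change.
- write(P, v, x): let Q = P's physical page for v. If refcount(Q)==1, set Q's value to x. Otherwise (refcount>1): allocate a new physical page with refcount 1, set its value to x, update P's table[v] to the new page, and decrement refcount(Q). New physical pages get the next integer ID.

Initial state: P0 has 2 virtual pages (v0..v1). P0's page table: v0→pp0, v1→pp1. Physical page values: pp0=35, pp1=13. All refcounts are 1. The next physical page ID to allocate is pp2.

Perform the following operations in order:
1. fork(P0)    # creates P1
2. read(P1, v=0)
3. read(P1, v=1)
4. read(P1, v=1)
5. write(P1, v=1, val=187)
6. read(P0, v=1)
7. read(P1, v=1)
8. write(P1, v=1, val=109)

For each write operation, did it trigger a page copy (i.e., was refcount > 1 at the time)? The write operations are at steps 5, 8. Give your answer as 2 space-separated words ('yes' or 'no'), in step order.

Op 1: fork(P0) -> P1. 2 ppages; refcounts: pp0:2 pp1:2
Op 2: read(P1, v0) -> 35. No state change.
Op 3: read(P1, v1) -> 13. No state change.
Op 4: read(P1, v1) -> 13. No state change.
Op 5: write(P1, v1, 187). refcount(pp1)=2>1 -> COPY to pp2. 3 ppages; refcounts: pp0:2 pp1:1 pp2:1
Op 6: read(P0, v1) -> 13. No state change.
Op 7: read(P1, v1) -> 187. No state change.
Op 8: write(P1, v1, 109). refcount(pp2)=1 -> write in place. 3 ppages; refcounts: pp0:2 pp1:1 pp2:1

yes no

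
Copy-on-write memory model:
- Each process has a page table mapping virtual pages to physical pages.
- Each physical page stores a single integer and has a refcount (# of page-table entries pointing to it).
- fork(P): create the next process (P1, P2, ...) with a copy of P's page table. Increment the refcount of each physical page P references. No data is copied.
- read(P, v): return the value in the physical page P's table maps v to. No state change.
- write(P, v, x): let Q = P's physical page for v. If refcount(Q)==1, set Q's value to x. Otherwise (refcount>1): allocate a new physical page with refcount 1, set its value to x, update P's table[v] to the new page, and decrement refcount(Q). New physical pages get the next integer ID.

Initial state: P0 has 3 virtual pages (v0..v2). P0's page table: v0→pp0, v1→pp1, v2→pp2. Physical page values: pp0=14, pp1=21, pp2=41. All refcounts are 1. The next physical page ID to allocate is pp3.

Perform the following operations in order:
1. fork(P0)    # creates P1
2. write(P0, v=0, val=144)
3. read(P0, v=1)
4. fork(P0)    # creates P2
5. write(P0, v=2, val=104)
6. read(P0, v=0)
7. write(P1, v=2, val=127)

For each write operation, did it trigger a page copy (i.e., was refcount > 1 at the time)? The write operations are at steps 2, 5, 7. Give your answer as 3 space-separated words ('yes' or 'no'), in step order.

Op 1: fork(P0) -> P1. 3 ppages; refcounts: pp0:2 pp1:2 pp2:2
Op 2: write(P0, v0, 144). refcount(pp0)=2>1 -> COPY to pp3. 4 ppages; refcounts: pp0:1 pp1:2 pp2:2 pp3:1
Op 3: read(P0, v1) -> 21. No state change.
Op 4: fork(P0) -> P2. 4 ppages; refcounts: pp0:1 pp1:3 pp2:3 pp3:2
Op 5: write(P0, v2, 104). refcount(pp2)=3>1 -> COPY to pp4. 5 ppages; refcounts: pp0:1 pp1:3 pp2:2 pp3:2 pp4:1
Op 6: read(P0, v0) -> 144. No state change.
Op 7: write(P1, v2, 127). refcount(pp2)=2>1 -> COPY to pp5. 6 ppages; refcounts: pp0:1 pp1:3 pp2:1 pp3:2 pp4:1 pp5:1

yes yes yes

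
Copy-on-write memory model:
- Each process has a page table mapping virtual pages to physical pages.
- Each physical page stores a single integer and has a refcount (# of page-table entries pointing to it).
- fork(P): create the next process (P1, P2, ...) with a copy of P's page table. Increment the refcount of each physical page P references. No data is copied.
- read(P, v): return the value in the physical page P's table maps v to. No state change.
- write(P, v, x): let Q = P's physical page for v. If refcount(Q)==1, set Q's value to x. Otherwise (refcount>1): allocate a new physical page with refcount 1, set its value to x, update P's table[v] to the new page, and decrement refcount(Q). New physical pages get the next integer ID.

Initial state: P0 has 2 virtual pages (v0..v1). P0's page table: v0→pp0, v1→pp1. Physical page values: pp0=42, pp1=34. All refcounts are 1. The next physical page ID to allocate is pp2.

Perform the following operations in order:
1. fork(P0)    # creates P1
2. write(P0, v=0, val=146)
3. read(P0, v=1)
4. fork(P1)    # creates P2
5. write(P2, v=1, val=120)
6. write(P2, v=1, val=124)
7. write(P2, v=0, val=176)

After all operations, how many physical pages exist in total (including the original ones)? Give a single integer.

Op 1: fork(P0) -> P1. 2 ppages; refcounts: pp0:2 pp1:2
Op 2: write(P0, v0, 146). refcount(pp0)=2>1 -> COPY to pp2. 3 ppages; refcounts: pp0:1 pp1:2 pp2:1
Op 3: read(P0, v1) -> 34. No state change.
Op 4: fork(P1) -> P2. 3 ppages; refcounts: pp0:2 pp1:3 pp2:1
Op 5: write(P2, v1, 120). refcount(pp1)=3>1 -> COPY to pp3. 4 ppages; refcounts: pp0:2 pp1:2 pp2:1 pp3:1
Op 6: write(P2, v1, 124). refcount(pp3)=1 -> write in place. 4 ppages; refcounts: pp0:2 pp1:2 pp2:1 pp3:1
Op 7: write(P2, v0, 176). refcount(pp0)=2>1 -> COPY to pp4. 5 ppages; refcounts: pp0:1 pp1:2 pp2:1 pp3:1 pp4:1

Answer: 5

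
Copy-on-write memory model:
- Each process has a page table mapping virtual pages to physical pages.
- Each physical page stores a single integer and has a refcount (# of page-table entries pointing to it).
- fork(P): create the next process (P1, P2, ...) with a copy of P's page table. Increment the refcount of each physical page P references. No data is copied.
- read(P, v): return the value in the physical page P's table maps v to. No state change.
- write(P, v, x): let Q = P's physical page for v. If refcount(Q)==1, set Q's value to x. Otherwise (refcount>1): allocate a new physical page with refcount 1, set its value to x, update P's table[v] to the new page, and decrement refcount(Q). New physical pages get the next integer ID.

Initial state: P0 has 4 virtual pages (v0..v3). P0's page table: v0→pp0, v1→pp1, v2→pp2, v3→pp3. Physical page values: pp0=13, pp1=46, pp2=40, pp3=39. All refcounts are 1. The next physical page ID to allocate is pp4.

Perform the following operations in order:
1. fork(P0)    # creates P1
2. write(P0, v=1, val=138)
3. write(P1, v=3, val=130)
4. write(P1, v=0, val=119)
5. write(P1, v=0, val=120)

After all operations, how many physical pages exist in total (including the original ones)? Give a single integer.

Answer: 7

Derivation:
Op 1: fork(P0) -> P1. 4 ppages; refcounts: pp0:2 pp1:2 pp2:2 pp3:2
Op 2: write(P0, v1, 138). refcount(pp1)=2>1 -> COPY to pp4. 5 ppages; refcounts: pp0:2 pp1:1 pp2:2 pp3:2 pp4:1
Op 3: write(P1, v3, 130). refcount(pp3)=2>1 -> COPY to pp5. 6 ppages; refcounts: pp0:2 pp1:1 pp2:2 pp3:1 pp4:1 pp5:1
Op 4: write(P1, v0, 119). refcount(pp0)=2>1 -> COPY to pp6. 7 ppages; refcounts: pp0:1 pp1:1 pp2:2 pp3:1 pp4:1 pp5:1 pp6:1
Op 5: write(P1, v0, 120). refcount(pp6)=1 -> write in place. 7 ppages; refcounts: pp0:1 pp1:1 pp2:2 pp3:1 pp4:1 pp5:1 pp6:1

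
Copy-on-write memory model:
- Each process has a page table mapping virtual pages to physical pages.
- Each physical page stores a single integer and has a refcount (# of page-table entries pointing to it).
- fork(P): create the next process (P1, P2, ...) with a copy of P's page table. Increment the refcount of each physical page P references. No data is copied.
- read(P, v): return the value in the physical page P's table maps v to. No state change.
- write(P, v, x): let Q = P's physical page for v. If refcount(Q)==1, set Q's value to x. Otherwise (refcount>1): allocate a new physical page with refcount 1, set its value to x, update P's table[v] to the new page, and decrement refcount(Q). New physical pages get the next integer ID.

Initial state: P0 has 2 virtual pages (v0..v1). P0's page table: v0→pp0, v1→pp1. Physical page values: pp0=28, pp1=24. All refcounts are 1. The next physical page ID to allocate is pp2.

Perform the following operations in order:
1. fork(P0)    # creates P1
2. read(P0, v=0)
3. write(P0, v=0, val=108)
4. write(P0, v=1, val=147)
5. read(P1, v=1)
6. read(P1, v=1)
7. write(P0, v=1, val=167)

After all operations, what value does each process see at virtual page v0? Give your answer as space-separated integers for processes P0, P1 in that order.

Op 1: fork(P0) -> P1. 2 ppages; refcounts: pp0:2 pp1:2
Op 2: read(P0, v0) -> 28. No state change.
Op 3: write(P0, v0, 108). refcount(pp0)=2>1 -> COPY to pp2. 3 ppages; refcounts: pp0:1 pp1:2 pp2:1
Op 4: write(P0, v1, 147). refcount(pp1)=2>1 -> COPY to pp3. 4 ppages; refcounts: pp0:1 pp1:1 pp2:1 pp3:1
Op 5: read(P1, v1) -> 24. No state change.
Op 6: read(P1, v1) -> 24. No state change.
Op 7: write(P0, v1, 167). refcount(pp3)=1 -> write in place. 4 ppages; refcounts: pp0:1 pp1:1 pp2:1 pp3:1
P0: v0 -> pp2 = 108
P1: v0 -> pp0 = 28

Answer: 108 28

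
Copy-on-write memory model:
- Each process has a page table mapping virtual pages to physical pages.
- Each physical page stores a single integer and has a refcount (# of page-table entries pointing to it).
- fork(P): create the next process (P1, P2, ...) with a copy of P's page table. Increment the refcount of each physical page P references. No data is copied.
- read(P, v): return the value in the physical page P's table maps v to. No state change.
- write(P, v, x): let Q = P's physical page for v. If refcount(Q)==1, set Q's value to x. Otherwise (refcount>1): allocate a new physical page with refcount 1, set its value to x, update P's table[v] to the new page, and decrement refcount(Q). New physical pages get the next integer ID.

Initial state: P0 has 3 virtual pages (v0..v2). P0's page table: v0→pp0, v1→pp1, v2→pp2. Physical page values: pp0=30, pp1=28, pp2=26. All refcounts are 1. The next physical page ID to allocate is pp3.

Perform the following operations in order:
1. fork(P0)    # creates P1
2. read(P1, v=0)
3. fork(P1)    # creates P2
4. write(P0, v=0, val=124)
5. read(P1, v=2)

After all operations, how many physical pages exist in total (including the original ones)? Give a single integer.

Answer: 4

Derivation:
Op 1: fork(P0) -> P1. 3 ppages; refcounts: pp0:2 pp1:2 pp2:2
Op 2: read(P1, v0) -> 30. No state change.
Op 3: fork(P1) -> P2. 3 ppages; refcounts: pp0:3 pp1:3 pp2:3
Op 4: write(P0, v0, 124). refcount(pp0)=3>1 -> COPY to pp3. 4 ppages; refcounts: pp0:2 pp1:3 pp2:3 pp3:1
Op 5: read(P1, v2) -> 26. No state change.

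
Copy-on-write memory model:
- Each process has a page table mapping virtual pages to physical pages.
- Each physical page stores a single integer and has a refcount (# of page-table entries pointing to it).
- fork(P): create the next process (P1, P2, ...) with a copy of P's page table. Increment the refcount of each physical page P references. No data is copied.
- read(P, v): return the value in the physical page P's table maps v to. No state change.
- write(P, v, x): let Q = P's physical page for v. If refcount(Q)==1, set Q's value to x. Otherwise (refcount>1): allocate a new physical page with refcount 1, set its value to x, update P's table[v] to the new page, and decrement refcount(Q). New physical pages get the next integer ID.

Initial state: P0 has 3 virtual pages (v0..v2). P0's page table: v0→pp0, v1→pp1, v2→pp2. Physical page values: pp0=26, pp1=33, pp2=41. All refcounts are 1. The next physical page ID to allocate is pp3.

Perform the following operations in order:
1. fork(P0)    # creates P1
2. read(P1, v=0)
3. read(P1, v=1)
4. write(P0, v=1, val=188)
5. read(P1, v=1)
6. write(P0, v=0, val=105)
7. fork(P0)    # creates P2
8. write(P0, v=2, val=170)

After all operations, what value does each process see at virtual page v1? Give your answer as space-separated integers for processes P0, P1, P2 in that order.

Answer: 188 33 188

Derivation:
Op 1: fork(P0) -> P1. 3 ppages; refcounts: pp0:2 pp1:2 pp2:2
Op 2: read(P1, v0) -> 26. No state change.
Op 3: read(P1, v1) -> 33. No state change.
Op 4: write(P0, v1, 188). refcount(pp1)=2>1 -> COPY to pp3. 4 ppages; refcounts: pp0:2 pp1:1 pp2:2 pp3:1
Op 5: read(P1, v1) -> 33. No state change.
Op 6: write(P0, v0, 105). refcount(pp0)=2>1 -> COPY to pp4. 5 ppages; refcounts: pp0:1 pp1:1 pp2:2 pp3:1 pp4:1
Op 7: fork(P0) -> P2. 5 ppages; refcounts: pp0:1 pp1:1 pp2:3 pp3:2 pp4:2
Op 8: write(P0, v2, 170). refcount(pp2)=3>1 -> COPY to pp5. 6 ppages; refcounts: pp0:1 pp1:1 pp2:2 pp3:2 pp4:2 pp5:1
P0: v1 -> pp3 = 188
P1: v1 -> pp1 = 33
P2: v1 -> pp3 = 188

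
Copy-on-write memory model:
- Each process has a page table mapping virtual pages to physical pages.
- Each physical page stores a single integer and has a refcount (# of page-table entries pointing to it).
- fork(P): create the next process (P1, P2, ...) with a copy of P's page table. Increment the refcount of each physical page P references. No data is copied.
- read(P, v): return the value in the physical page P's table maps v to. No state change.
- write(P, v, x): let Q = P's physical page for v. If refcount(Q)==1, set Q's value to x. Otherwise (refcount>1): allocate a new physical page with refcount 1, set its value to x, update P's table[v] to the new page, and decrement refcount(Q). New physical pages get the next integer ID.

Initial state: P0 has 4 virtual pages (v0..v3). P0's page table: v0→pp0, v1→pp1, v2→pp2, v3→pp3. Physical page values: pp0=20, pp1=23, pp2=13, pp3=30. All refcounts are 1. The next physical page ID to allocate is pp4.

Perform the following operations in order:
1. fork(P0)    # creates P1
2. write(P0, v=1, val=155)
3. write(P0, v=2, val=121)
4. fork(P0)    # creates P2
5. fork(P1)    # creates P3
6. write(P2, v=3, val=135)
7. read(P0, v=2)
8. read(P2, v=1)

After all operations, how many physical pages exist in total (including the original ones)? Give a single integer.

Answer: 7

Derivation:
Op 1: fork(P0) -> P1. 4 ppages; refcounts: pp0:2 pp1:2 pp2:2 pp3:2
Op 2: write(P0, v1, 155). refcount(pp1)=2>1 -> COPY to pp4. 5 ppages; refcounts: pp0:2 pp1:1 pp2:2 pp3:2 pp4:1
Op 3: write(P0, v2, 121). refcount(pp2)=2>1 -> COPY to pp5. 6 ppages; refcounts: pp0:2 pp1:1 pp2:1 pp3:2 pp4:1 pp5:1
Op 4: fork(P0) -> P2. 6 ppages; refcounts: pp0:3 pp1:1 pp2:1 pp3:3 pp4:2 pp5:2
Op 5: fork(P1) -> P3. 6 ppages; refcounts: pp0:4 pp1:2 pp2:2 pp3:4 pp4:2 pp5:2
Op 6: write(P2, v3, 135). refcount(pp3)=4>1 -> COPY to pp6. 7 ppages; refcounts: pp0:4 pp1:2 pp2:2 pp3:3 pp4:2 pp5:2 pp6:1
Op 7: read(P0, v2) -> 121. No state change.
Op 8: read(P2, v1) -> 155. No state change.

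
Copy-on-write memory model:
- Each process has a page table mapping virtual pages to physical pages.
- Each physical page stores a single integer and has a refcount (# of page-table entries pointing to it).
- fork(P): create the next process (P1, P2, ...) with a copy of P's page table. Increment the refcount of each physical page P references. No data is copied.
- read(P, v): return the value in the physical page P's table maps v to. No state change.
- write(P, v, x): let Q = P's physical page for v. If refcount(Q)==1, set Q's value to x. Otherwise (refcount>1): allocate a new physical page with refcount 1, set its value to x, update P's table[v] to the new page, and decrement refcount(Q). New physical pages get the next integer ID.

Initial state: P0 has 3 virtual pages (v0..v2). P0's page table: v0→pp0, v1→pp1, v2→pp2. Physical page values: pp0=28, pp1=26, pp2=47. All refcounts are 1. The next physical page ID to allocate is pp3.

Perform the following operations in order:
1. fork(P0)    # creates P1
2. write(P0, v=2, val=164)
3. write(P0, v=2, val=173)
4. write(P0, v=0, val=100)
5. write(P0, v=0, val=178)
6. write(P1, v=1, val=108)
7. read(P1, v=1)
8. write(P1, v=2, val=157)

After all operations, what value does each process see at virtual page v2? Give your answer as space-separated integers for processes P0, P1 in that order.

Answer: 173 157

Derivation:
Op 1: fork(P0) -> P1. 3 ppages; refcounts: pp0:2 pp1:2 pp2:2
Op 2: write(P0, v2, 164). refcount(pp2)=2>1 -> COPY to pp3. 4 ppages; refcounts: pp0:2 pp1:2 pp2:1 pp3:1
Op 3: write(P0, v2, 173). refcount(pp3)=1 -> write in place. 4 ppages; refcounts: pp0:2 pp1:2 pp2:1 pp3:1
Op 4: write(P0, v0, 100). refcount(pp0)=2>1 -> COPY to pp4. 5 ppages; refcounts: pp0:1 pp1:2 pp2:1 pp3:1 pp4:1
Op 5: write(P0, v0, 178). refcount(pp4)=1 -> write in place. 5 ppages; refcounts: pp0:1 pp1:2 pp2:1 pp3:1 pp4:1
Op 6: write(P1, v1, 108). refcount(pp1)=2>1 -> COPY to pp5. 6 ppages; refcounts: pp0:1 pp1:1 pp2:1 pp3:1 pp4:1 pp5:1
Op 7: read(P1, v1) -> 108. No state change.
Op 8: write(P1, v2, 157). refcount(pp2)=1 -> write in place. 6 ppages; refcounts: pp0:1 pp1:1 pp2:1 pp3:1 pp4:1 pp5:1
P0: v2 -> pp3 = 173
P1: v2 -> pp2 = 157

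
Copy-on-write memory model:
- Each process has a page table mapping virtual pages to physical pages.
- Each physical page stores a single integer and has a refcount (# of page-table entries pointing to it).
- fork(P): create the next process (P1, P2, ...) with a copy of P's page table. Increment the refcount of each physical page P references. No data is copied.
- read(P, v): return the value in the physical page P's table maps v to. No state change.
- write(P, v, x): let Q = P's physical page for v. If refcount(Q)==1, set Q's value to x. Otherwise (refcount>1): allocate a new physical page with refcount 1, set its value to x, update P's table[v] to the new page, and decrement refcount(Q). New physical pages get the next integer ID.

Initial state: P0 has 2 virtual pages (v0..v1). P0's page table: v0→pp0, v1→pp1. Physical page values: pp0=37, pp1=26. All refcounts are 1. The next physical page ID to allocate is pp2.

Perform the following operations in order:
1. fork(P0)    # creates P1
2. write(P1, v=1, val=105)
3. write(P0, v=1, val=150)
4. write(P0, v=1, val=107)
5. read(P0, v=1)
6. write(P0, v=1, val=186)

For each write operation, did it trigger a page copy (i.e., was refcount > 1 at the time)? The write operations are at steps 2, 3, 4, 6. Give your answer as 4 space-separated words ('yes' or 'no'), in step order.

Op 1: fork(P0) -> P1. 2 ppages; refcounts: pp0:2 pp1:2
Op 2: write(P1, v1, 105). refcount(pp1)=2>1 -> COPY to pp2. 3 ppages; refcounts: pp0:2 pp1:1 pp2:1
Op 3: write(P0, v1, 150). refcount(pp1)=1 -> write in place. 3 ppages; refcounts: pp0:2 pp1:1 pp2:1
Op 4: write(P0, v1, 107). refcount(pp1)=1 -> write in place. 3 ppages; refcounts: pp0:2 pp1:1 pp2:1
Op 5: read(P0, v1) -> 107. No state change.
Op 6: write(P0, v1, 186). refcount(pp1)=1 -> write in place. 3 ppages; refcounts: pp0:2 pp1:1 pp2:1

yes no no no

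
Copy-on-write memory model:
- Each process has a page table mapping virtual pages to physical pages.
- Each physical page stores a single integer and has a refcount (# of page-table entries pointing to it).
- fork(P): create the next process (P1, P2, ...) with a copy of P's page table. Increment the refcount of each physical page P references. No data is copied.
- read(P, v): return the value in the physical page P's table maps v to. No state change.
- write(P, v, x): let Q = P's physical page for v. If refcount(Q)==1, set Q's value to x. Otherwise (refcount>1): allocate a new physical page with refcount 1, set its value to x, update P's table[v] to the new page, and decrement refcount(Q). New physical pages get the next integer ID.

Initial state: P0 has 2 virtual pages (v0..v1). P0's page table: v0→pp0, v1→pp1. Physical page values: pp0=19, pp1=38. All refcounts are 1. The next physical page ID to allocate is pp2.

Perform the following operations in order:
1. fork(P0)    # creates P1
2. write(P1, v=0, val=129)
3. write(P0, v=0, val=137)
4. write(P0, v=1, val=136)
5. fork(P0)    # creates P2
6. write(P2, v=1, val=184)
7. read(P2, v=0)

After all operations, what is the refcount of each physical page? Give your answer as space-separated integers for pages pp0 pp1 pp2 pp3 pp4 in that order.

Op 1: fork(P0) -> P1. 2 ppages; refcounts: pp0:2 pp1:2
Op 2: write(P1, v0, 129). refcount(pp0)=2>1 -> COPY to pp2. 3 ppages; refcounts: pp0:1 pp1:2 pp2:1
Op 3: write(P0, v0, 137). refcount(pp0)=1 -> write in place. 3 ppages; refcounts: pp0:1 pp1:2 pp2:1
Op 4: write(P0, v1, 136). refcount(pp1)=2>1 -> COPY to pp3. 4 ppages; refcounts: pp0:1 pp1:1 pp2:1 pp3:1
Op 5: fork(P0) -> P2. 4 ppages; refcounts: pp0:2 pp1:1 pp2:1 pp3:2
Op 6: write(P2, v1, 184). refcount(pp3)=2>1 -> COPY to pp4. 5 ppages; refcounts: pp0:2 pp1:1 pp2:1 pp3:1 pp4:1
Op 7: read(P2, v0) -> 137. No state change.

Answer: 2 1 1 1 1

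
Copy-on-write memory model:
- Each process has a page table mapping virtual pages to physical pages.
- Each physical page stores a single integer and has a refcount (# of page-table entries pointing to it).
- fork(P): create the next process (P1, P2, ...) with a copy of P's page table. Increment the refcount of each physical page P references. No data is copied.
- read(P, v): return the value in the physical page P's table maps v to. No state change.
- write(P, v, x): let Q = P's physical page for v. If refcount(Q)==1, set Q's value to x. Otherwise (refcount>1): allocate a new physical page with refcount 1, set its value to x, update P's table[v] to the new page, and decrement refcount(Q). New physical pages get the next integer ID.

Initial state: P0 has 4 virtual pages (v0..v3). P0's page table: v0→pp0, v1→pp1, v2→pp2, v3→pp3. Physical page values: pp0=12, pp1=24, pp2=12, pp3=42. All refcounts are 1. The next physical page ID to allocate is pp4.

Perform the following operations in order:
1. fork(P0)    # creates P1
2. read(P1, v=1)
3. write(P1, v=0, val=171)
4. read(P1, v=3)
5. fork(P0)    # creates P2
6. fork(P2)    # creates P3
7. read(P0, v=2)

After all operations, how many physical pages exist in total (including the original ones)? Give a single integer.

Answer: 5

Derivation:
Op 1: fork(P0) -> P1. 4 ppages; refcounts: pp0:2 pp1:2 pp2:2 pp3:2
Op 2: read(P1, v1) -> 24. No state change.
Op 3: write(P1, v0, 171). refcount(pp0)=2>1 -> COPY to pp4. 5 ppages; refcounts: pp0:1 pp1:2 pp2:2 pp3:2 pp4:1
Op 4: read(P1, v3) -> 42. No state change.
Op 5: fork(P0) -> P2. 5 ppages; refcounts: pp0:2 pp1:3 pp2:3 pp3:3 pp4:1
Op 6: fork(P2) -> P3. 5 ppages; refcounts: pp0:3 pp1:4 pp2:4 pp3:4 pp4:1
Op 7: read(P0, v2) -> 12. No state change.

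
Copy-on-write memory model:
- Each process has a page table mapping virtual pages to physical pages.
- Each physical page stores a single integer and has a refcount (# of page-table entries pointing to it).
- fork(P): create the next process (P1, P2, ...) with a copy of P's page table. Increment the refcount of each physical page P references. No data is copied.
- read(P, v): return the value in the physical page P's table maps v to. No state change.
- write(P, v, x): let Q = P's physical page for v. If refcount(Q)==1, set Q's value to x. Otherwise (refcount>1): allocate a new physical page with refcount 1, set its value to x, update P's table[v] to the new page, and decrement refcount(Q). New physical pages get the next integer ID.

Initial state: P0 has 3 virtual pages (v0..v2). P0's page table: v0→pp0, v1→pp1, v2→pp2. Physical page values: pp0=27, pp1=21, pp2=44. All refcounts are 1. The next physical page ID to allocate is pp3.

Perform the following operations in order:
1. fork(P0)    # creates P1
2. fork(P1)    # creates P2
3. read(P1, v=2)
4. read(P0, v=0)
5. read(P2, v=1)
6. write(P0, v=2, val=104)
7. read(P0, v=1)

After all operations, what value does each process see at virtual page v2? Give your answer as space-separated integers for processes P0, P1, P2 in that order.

Answer: 104 44 44

Derivation:
Op 1: fork(P0) -> P1. 3 ppages; refcounts: pp0:2 pp1:2 pp2:2
Op 2: fork(P1) -> P2. 3 ppages; refcounts: pp0:3 pp1:3 pp2:3
Op 3: read(P1, v2) -> 44. No state change.
Op 4: read(P0, v0) -> 27. No state change.
Op 5: read(P2, v1) -> 21. No state change.
Op 6: write(P0, v2, 104). refcount(pp2)=3>1 -> COPY to pp3. 4 ppages; refcounts: pp0:3 pp1:3 pp2:2 pp3:1
Op 7: read(P0, v1) -> 21. No state change.
P0: v2 -> pp3 = 104
P1: v2 -> pp2 = 44
P2: v2 -> pp2 = 44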